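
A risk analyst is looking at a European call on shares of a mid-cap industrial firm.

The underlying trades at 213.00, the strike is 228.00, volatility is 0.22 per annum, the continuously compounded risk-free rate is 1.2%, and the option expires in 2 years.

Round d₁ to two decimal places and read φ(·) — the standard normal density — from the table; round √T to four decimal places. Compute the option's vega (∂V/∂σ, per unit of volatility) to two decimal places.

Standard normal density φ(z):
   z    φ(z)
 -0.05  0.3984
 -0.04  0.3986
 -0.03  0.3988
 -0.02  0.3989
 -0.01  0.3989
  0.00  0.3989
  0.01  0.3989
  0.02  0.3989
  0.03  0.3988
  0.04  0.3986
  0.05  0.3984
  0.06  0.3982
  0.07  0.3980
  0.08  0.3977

σ√T = 0.22·√2 = 0.3111
d₁ = [ln(213/228) + (0.012 + 0.22²/2)·2] / 0.3111 = [-0.0681 + 0.0724] / 0.3111 = 0.0140 which rounds to 0.01
√T = √2 = 1.4142
φ(d₁) = φ(0.01) = 0.3989
vega = S·φ(d₁)·√T = 213·0.3989·1.4142 = 120.1585

120.16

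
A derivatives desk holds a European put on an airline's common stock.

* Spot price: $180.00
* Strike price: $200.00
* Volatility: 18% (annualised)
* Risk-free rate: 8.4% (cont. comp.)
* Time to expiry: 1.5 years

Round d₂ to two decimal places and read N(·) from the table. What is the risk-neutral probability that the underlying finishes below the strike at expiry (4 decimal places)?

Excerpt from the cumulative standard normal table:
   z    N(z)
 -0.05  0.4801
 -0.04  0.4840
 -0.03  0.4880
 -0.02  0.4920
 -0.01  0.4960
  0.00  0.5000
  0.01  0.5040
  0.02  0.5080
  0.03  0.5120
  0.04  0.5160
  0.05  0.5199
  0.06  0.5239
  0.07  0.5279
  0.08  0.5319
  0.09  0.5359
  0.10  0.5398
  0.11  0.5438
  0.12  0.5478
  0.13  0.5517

0.5080

σ√T = 0.18·√1.5 = 0.2205
d₁ = [ln(180/200) + (0.084 + 0.18²/2)·1.5] / 0.2205 = [-0.1054 + 0.1503] / 0.2205 = 0.2038 ⇒ 0.20
d₂ = d₁ − σ√T = 0.2038 − 0.2205 = -0.0166 ⇒ -0.02
Risk-neutral Pr[S_T < K] = N(−d₂) = N(0.02) = 0.5080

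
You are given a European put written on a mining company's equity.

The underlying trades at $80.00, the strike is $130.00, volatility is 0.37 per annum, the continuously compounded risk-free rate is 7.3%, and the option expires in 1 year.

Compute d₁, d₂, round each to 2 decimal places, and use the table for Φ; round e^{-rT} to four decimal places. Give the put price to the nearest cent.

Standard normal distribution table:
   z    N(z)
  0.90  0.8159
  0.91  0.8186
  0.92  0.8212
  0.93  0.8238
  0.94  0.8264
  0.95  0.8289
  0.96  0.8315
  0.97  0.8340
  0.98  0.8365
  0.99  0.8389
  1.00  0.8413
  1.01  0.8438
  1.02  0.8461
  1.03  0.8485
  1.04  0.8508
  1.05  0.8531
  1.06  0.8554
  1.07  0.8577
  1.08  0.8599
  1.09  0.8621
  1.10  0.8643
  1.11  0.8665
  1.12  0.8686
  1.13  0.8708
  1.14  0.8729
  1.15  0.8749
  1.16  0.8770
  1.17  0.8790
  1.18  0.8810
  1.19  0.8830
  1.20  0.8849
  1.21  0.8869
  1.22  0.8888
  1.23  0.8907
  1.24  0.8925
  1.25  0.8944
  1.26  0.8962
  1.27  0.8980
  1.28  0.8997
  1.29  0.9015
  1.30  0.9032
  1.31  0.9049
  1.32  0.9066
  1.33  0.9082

σ√T = 0.37·√1 = 0.3700
d₁ = [ln(80/130) + (0.073 + 0.37²/2)·1] / 0.3700 = [-0.4855 + 0.1414] / 0.3700 = -0.9299 ≈ -0.93
d₂ = d₁ − σ√T = -0.9299 − 0.3700 = -1.2999 ≈ -1.30
exp(−rT) = exp(−0.073·1) = 0.9296
N(−d₂) = N(1.30) = 0.9032;  N(−d₁) = N(0.93) = 0.8238
P = 130·0.9296·0.9032 − 80·0.8238 = 109.1499 − 65.9040 = 43.2459

$43.25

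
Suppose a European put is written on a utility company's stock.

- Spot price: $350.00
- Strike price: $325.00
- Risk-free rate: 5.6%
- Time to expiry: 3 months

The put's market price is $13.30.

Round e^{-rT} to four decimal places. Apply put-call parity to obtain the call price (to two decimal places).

e^(−rT) = e^(−0.056·0.25) = 0.9861
Put-call parity: C − P = S − K·e^(−rT) = 350 − 325·0.9861 = 350 − 320.4825 = 29.5175
C = P + (C − P) = 13.30 + (29.5175) = 42.8175

$42.82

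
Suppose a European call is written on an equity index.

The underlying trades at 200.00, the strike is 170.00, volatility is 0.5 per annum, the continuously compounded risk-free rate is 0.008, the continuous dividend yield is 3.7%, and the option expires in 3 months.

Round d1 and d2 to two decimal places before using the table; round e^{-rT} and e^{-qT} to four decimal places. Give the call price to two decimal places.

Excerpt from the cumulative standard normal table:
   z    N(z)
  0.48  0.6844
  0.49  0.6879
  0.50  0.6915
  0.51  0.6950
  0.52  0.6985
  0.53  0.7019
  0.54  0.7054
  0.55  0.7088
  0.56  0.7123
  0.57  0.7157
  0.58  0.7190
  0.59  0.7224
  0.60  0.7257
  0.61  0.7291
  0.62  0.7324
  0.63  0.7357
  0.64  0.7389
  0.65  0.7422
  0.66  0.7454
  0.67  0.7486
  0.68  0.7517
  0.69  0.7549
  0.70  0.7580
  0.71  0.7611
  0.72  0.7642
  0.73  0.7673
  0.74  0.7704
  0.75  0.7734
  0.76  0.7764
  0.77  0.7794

35.94

σ√T = 0.5 × 0.5000 = 0.2500
d₁ = [ln(200/170) + (0.008 − 0.037 + ½·0.5²)·0.25] / (σ√T) = (0.1625 + 0.0240) / 0.2500 = 0.7461 → 0.75
d₂ = 0.7461 − 0.2500 = 0.4961 → 0.50
exp(−qT) = exp(−0.037·0.25) = 0.9908;  exp(−rT) = exp(−0.008·0.25) = 0.9980
N(d₁) = N(0.75) = 0.7734;  N(d₂) = N(0.50) = 0.6915
C = 200·0.9908·0.7734 − 170·0.9980·0.6915 = 153.2569 − 117.3199 = 35.9371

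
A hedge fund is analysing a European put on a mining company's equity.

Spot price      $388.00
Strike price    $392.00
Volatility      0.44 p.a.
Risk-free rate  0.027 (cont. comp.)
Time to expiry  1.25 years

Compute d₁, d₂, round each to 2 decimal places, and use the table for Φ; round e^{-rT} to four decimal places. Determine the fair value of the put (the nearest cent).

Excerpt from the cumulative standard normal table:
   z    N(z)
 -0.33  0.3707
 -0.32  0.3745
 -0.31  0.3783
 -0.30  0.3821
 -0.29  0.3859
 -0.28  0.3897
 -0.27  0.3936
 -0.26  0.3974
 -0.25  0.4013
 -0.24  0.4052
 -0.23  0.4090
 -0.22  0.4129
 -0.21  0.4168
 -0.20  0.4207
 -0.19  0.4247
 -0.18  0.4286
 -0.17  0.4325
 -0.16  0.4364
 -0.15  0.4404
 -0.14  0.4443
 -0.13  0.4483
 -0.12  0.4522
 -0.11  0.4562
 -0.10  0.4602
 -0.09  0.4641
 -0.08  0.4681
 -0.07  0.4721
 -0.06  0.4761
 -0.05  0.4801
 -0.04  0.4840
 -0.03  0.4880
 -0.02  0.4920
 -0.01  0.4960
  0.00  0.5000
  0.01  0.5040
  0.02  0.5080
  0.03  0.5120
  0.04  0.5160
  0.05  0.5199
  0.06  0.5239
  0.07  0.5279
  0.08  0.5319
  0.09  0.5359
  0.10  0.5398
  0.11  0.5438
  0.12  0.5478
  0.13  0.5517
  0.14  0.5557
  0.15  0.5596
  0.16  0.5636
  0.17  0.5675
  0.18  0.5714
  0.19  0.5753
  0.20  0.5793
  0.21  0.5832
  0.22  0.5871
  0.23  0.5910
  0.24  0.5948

$69.82

σ√T = 0.44·√1.25 = 0.4919
ln(S/K) + (r + σ²/2)T = ln(388/392) + (0.027 + 0.44²/2)·1.25 = -0.0103 + 0.1547 = 0.1445
d₁ = 0.1445 / 0.4919 = 0.2937 which rounds to 0.29
d₂ = d₁ − σ√T = 0.2937 − 0.4919 = -0.1982 which rounds to -0.20
exp(−rT) = exp(−0.027·1.25) = 0.9668
P = 392·0.9668·N(0.20) − 388·N(-0.29) = 392·0.9668·0.5793 − 388·0.3859 = 219.5464 − 149.7292 = 69.8172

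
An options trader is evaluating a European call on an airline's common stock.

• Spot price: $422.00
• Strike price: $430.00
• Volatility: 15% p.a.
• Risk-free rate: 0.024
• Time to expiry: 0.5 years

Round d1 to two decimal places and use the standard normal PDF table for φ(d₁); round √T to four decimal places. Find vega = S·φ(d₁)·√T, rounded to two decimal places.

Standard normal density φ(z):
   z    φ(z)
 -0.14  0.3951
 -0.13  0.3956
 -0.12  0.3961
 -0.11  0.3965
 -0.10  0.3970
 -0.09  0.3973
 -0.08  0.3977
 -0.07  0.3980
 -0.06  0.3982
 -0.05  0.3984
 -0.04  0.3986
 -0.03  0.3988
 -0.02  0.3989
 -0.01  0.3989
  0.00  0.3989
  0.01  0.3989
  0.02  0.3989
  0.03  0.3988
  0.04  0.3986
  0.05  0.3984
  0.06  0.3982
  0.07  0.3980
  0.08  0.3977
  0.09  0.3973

119.03

T = 0.5;  σ√T = 0.1061
d₁ = [ln(422/430) + (0.024 + ½·0.15²)·0.5] / (σ√T) = (-0.0188 + 0.0176) / 0.1061 = -0.0109 which rounds to -0.01
√T = √0.5 = 0.7071
φ(d₁) = φ(-0.01) = 0.3989
vega = S·φ(d₁)·√T = 422·0.3989·0.7071 = 119.0302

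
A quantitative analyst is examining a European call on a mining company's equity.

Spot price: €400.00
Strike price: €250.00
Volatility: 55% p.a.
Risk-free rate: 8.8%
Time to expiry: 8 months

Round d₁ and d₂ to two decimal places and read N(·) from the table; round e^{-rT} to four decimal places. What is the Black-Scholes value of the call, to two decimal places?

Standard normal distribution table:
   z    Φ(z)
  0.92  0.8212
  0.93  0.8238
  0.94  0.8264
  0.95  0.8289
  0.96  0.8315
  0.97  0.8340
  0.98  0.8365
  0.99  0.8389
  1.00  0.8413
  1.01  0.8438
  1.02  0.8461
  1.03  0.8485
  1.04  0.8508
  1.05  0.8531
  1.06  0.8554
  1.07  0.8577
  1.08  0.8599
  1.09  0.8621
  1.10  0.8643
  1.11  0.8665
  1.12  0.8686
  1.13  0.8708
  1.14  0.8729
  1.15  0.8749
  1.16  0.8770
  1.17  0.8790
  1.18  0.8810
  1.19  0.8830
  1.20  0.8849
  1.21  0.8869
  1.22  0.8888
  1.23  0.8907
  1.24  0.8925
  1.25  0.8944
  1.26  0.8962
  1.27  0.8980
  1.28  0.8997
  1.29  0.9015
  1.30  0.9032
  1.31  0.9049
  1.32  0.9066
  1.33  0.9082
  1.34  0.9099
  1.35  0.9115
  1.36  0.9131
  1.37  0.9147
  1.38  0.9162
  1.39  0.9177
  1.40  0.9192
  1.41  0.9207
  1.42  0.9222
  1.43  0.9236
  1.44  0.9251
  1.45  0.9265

€172.27

σ√T = 0.55·√0.6667 = 0.4491
ln(S/K) + (r + σ²/2)T = ln(400/250) + (0.088 + 0.55²/2)·0.6667 = 0.4700 + 0.1595 = 0.6295
d₁ = 0.6295 / 0.4491 = 1.4018 ≈ 1.40
d₂ = d₁ − σ√T = 1.4018 − 0.4491 = 0.9527 ≈ 0.95
e^(−rT) = e^(−0.088·0.6667) = 0.9430
N(d₁) = N(1.40) = 0.9192;  N(d₂) = N(0.95) = 0.8289
C = 400·0.9192 − 250·0.9430·0.8289 = 367.6800 − 195.4132 = 172.2668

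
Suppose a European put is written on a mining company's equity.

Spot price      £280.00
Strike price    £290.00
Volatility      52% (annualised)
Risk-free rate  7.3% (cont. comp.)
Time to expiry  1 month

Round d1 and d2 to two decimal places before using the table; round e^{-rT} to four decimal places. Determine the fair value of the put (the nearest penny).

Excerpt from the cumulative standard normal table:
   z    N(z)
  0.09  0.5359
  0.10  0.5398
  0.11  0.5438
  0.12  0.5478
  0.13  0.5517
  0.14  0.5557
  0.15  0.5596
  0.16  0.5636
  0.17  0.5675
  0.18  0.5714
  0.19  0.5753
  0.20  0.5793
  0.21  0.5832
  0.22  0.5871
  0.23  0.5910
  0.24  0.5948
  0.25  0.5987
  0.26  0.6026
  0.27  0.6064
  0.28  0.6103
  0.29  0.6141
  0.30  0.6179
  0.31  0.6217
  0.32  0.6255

σ√T = 0.52·√0.08333 = 0.1501
d₁ = [ln(280/290) + (0.073 + 0.52²/2)·0.08333] / 0.1501 = [-0.0351 + 0.0173] / 0.1501 = -0.1182 → -0.12
d₂ = d₁ − σ√T = -0.1182 − 0.1501 = -0.2683 → -0.27
exp(−rT) = exp(−0.073·0.08333) = 0.9939
N(−d₂) = N(0.27) = 0.6064;  N(−d₁) = N(0.12) = 0.5478
P = 290·0.9939·0.6064 − 280·0.5478 = 174.7833 − 153.3840 = 21.3993

£21.40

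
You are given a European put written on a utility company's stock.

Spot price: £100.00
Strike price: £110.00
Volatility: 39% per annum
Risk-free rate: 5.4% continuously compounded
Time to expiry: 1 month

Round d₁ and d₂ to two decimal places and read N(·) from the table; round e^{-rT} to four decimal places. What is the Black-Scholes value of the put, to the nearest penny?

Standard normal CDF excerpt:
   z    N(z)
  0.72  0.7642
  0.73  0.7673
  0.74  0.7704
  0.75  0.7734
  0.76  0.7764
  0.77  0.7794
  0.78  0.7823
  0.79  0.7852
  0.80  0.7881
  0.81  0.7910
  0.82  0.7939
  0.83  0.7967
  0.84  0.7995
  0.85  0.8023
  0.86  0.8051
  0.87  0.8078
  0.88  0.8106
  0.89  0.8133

T = 0.08333;  σ√T = 0.1126
ln(S/K) + (r + σ²/2)T = ln(100/110) + (0.054 + 0.39²/2)·0.08333 = -0.0953 + 0.0108 = -0.0845
d₁ = -0.0845 / 0.1126 = -0.7503 → -0.75
d₂ = d₁ − σ√T = -0.7503 − 0.1126 = -0.8629 → -0.86
exp(−rT) = exp(−0.054·0.08333) = 0.9955
P = 110·0.9955·N(0.86) − 100·N(0.75) = 110·0.9955·0.8051 − 100·0.7734 = 88.1625 − 77.3400 = 10.8225

£10.82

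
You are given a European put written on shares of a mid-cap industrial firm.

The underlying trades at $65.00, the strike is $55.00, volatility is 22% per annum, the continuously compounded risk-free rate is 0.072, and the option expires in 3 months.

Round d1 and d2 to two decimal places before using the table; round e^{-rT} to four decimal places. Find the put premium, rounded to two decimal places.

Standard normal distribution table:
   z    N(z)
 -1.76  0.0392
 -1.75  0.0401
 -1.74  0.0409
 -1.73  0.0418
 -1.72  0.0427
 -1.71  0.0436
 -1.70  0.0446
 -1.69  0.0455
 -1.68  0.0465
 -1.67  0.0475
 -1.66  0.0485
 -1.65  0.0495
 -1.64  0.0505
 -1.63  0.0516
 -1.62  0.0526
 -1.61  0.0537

$0.13

T = 0.25;  σ√T = 0.1100
ln(S/K) + (r + σ²/2)T = ln(65/55) + (0.072 + 0.22²/2)·0.25 = 0.1671 + 0.0240 = 0.1911
d₁ = 0.1911 / 0.1100 = 1.7373 → 1.74
d₂ = d₁ − σ√T = 1.7373 − 0.1100 = 1.6273 → 1.63
exp(−rT) = exp(−0.072·0.25) = 0.9822
N(−d₂) = N(-1.63) = 0.0516;  N(−d₁) = N(-1.74) = 0.0409
P = 55·0.9822·0.0516 − 65·0.0409 = 2.7875 − 2.6585 = 0.1290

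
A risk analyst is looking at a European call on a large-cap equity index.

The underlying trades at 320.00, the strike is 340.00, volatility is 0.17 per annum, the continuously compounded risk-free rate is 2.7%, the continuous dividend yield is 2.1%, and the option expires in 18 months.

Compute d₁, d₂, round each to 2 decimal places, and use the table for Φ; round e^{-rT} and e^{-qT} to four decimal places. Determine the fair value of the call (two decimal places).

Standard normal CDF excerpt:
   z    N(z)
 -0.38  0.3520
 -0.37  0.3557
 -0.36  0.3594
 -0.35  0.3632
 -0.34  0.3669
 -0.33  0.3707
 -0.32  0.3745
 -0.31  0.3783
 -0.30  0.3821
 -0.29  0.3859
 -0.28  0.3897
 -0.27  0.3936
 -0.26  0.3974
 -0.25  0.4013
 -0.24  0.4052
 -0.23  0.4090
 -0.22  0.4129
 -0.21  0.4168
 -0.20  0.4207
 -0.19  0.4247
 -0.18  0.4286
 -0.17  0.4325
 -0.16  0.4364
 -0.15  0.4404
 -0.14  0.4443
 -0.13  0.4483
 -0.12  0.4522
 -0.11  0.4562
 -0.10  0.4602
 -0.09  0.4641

19.18

T = 1.5;  σ√T = 0.2082
d₁ = [ln(320/340) + (0.027 − 0.021 + 0.17²/2)·1.5] / 0.2082 = [-0.0606 + 0.0307] / 0.2082 = -0.1438 ⇒ -0.14
d₂ = d₁ − σ√T = -0.1438 − 0.2082 = -0.3521 ⇒ -0.35
exp(−qT) = exp(−0.021·1.5) = 0.9690;  exp(−rT) = exp(−0.027·1.5) = 0.9603
N(d₁) = N(-0.14) = 0.4443;  N(d₂) = N(-0.35) = 0.3632
C = 320·0.9690·0.4443 − 340·0.9603·0.3632 = 137.7685 − 118.5855 = 19.1830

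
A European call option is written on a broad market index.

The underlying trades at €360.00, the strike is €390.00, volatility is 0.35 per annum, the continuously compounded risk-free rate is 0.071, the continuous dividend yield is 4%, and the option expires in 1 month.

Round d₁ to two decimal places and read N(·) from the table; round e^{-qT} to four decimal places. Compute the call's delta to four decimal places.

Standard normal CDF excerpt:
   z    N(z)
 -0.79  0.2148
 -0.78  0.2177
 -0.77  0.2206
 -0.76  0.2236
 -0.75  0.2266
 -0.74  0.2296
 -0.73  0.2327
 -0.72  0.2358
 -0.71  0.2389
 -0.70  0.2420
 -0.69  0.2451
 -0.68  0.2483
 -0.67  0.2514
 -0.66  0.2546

σ√T = 0.35·√0.08333 = 0.1010
d₁ = [ln(360/390) + (0.071 − 0.04 + 0.35²/2)·0.08333] / 0.1010 = [-0.0800 + 0.0077] / 0.1010 = -0.7161 which rounds to -0.72
N(d₁) = N(-0.72) = 0.2358
Δ_call = exp(−qT)·N(d₁) = 0.9967·0.2358 = 0.2350

0.2350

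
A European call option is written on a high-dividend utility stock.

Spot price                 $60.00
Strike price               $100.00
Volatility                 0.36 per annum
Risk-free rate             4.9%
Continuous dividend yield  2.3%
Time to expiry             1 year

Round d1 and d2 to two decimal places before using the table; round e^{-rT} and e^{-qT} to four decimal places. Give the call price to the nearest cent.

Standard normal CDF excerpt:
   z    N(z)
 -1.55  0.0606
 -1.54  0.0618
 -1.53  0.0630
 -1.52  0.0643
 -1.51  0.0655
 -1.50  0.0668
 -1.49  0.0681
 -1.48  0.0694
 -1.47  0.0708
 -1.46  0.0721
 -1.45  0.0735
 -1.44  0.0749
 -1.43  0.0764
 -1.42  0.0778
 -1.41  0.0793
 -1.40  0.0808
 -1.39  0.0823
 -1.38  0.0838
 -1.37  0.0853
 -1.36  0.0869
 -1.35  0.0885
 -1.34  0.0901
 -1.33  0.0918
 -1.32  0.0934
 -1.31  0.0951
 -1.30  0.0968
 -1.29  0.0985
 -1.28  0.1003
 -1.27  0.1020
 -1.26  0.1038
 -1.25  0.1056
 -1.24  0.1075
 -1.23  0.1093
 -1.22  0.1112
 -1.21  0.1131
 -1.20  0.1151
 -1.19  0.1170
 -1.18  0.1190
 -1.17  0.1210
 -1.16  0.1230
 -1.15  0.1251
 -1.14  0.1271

$1.10

σ√T = 0.36 × 1.0000 = 0.3600
d₁ = [ln(60/100) + (0.049 − 0.023 + ½·0.36²)·1] / (σ√T) = (-0.5108 + 0.0908) / 0.3600 = -1.1667 ⇒ -1.17
d₂ = -1.1667 − 0.3600 = -1.5267 ⇒ -1.53
exp(−qT) = exp(−0.023·1) = 0.9773;  exp(−rT) = exp(−0.049·1) = 0.9522
N(d₁) = N(-1.17) = 0.1210;  N(d₂) = N(-1.53) = 0.0630
C = 60·0.9773·0.1210 − 100·0.9522·0.0630 = 7.0952 − 5.9989 = 1.0963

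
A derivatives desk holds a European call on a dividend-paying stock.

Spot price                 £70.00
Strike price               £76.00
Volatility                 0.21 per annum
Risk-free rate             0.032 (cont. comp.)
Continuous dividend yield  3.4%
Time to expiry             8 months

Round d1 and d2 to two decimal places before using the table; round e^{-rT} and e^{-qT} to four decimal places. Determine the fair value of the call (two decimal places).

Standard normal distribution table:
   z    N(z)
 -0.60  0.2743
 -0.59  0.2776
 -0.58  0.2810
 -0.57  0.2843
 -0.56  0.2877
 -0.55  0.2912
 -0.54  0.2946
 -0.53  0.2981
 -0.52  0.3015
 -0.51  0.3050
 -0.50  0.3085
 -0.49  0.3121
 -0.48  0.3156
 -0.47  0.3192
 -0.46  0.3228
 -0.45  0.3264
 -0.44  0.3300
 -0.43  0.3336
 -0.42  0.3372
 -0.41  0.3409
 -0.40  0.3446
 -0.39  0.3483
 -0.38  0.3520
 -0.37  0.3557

£2.43

σ√T = 0.21 × 0.8165 = 0.1715
d₁ = [ln(70/76) + (0.032 − 0.034 + 0.21²/2)·0.6667] / 0.1715 = [-0.0822 + 0.0134] / 0.1715 = -0.4017 → -0.40
d₂ = d₁ − σ√T = -0.4017 − 0.1715 = -0.5731 → -0.57
exp(−qT) = exp(−0.034·0.6667) = 0.9776;  exp(−rT) = exp(−0.032·0.6667) = 0.9789
N(d₁) = N(-0.40) = 0.3446;  N(d₂) = N(-0.57) = 0.2843
C = 70·0.9776·0.3446 − 76·0.9789·0.2843 = 23.5817 − 21.1509 = 2.4308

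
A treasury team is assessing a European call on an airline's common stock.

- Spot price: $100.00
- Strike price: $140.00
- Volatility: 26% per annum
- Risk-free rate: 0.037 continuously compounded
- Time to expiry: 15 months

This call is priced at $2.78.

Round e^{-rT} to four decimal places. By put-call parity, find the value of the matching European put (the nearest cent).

exp(−rT) = exp(−0.037·1.25) = 0.9548
Put-call parity: C − P = S − K·e^(−rT) = 100 − 140·0.9548 = 100 − 133.6720 = -33.6720
P = C − (C − P) = 2.78 − (-33.6720) = 36.4520

$36.45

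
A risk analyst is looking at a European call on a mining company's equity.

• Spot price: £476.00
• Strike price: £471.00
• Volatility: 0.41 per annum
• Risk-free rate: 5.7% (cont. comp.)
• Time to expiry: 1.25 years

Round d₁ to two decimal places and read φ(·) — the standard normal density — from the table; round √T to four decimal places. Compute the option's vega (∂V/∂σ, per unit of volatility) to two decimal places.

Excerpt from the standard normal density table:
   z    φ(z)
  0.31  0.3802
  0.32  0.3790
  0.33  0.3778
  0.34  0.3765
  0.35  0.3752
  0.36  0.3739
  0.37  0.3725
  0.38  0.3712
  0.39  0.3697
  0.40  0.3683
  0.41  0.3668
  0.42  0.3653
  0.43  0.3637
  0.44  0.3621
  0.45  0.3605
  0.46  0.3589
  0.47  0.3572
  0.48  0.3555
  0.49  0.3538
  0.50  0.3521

195.20

σ√T = 0.41·√1.25 = 0.4584
d₁ = [ln(476/471) + (0.057 + 0.41²/2)·1.25] / 0.4584 = [0.0106 + 0.1763] / 0.4584 = 0.4077 → 0.41
√T = √1.25 = 1.1180
φ(d₁) = φ(0.41) = 0.3668
vega = S·φ(d₁)·√T = 476·0.3668·1.1180 = 195.1992
(Call and put vega coincide under Black-Scholes.)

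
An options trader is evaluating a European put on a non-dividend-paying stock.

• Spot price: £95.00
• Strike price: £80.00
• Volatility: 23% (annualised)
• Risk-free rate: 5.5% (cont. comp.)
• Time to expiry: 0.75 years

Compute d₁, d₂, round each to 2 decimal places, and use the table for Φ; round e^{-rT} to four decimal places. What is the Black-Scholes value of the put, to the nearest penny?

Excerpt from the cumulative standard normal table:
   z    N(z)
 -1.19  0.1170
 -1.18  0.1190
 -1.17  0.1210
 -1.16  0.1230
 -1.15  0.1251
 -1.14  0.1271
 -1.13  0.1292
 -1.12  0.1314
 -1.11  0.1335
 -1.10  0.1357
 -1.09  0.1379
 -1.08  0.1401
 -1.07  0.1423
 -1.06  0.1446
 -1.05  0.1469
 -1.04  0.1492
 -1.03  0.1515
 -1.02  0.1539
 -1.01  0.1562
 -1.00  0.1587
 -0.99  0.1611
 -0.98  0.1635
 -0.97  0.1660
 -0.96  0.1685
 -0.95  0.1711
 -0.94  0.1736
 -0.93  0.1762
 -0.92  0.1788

£1.25

σ√T = 0.23·√0.75 = 0.1992
d₁ = [ln(95/80) + (0.055 + 0.23²/2)·0.75] / 0.1992 = [0.1719 + 0.0611] / 0.1992 = 1.1694 ≈ 1.17
d₂ = d₁ − σ√T = 1.1694 − 0.1992 = 0.9703 ≈ 0.97
e^(−rT) = e^(−0.055·0.75) = 0.9596
N(−d₂) = N(-0.97) = 0.1660;  N(−d₁) = N(-1.17) = 0.1210
P = 80·0.9596·0.1660 − 95·0.1210 = 12.7435 − 11.4950 = 1.2485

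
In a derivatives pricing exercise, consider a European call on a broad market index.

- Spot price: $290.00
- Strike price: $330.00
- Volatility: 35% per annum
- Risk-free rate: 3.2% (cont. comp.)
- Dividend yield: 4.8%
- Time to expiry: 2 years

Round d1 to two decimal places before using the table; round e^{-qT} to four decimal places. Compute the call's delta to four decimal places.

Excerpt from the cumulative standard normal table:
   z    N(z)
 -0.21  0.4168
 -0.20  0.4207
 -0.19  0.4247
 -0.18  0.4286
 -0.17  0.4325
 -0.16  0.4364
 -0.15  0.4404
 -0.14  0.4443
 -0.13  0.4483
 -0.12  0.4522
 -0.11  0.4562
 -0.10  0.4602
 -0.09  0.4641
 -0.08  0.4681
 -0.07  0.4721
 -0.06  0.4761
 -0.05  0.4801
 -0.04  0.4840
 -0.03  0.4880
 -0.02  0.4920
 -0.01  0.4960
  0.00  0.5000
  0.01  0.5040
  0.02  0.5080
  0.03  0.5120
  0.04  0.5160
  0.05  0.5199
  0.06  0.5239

0.4253

T = 2;  σ√T = 0.4950
ln(S/K) + (r − q + σ²/2)T = ln(290/330) + (0.032 − 0.048 + 0.35²/2)·2 = -0.1292 + 0.0905 = -0.0387
d₁ = -0.0387 / 0.4950 = -0.0782 which rounds to -0.08
N(d₁) = N(-0.08) = 0.4681
Δ_call = exp(−qT)·N(d₁) = 0.9085·0.4681 = 0.4253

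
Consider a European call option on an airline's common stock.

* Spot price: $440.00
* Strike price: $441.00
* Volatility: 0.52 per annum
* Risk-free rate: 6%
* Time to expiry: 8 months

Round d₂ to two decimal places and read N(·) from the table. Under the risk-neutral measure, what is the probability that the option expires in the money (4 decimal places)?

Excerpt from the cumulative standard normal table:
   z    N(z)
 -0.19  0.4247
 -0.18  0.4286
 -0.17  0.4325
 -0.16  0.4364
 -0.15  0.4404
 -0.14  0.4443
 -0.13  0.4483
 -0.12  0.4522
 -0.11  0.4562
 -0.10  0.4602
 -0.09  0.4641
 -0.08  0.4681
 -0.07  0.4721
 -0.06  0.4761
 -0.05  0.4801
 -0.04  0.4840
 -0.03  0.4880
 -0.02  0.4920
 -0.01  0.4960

T = 0.6667;  σ√T = 0.4246
d₁ = [ln(440/441) + (0.06 + 0.52²/2)·0.6667] / 0.4246 = [-0.0023 + 0.1301] / 0.4246 = 0.3012 → 0.30
d₂ = d₁ − σ√T = 0.3012 − 0.4246 = -0.1234 → -0.12
Pr(exercise) under Q = N(d₂) = 0.4522

0.4522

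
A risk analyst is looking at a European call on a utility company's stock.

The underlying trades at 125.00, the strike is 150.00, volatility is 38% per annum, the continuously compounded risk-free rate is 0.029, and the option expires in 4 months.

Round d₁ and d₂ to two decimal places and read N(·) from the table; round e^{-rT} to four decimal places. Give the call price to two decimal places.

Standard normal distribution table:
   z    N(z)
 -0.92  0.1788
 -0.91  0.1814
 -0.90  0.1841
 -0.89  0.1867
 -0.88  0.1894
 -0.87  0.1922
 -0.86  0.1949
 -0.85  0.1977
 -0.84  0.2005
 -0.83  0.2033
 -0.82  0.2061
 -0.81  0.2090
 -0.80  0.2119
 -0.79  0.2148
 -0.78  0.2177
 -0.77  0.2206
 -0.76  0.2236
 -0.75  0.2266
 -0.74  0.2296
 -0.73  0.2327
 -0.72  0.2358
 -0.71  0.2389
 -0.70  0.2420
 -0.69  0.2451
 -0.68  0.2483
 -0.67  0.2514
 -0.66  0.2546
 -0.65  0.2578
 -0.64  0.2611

σ√T = 0.38·√0.3333 = 0.2194
ln(S/K) + (r + σ²/2)T = ln(125/150) + (0.029 + 0.38²/2)·0.3333 = -0.1823 + 0.0337 = -0.1486
d₁ = -0.1486 / 0.2194 = -0.6773 → -0.68
d₂ = d₁ − σ√T = -0.6773 − 0.2194 = -0.8967 → -0.90
exp(−rT) = exp(−0.029·0.3333) = 0.9904
N(d₁) = N(-0.68) = 0.2483;  N(d₂) = N(-0.90) = 0.1841
C = 125·0.2483 − 150·0.9904·0.1841 = 31.0375 − 27.3499 = 3.6876

3.69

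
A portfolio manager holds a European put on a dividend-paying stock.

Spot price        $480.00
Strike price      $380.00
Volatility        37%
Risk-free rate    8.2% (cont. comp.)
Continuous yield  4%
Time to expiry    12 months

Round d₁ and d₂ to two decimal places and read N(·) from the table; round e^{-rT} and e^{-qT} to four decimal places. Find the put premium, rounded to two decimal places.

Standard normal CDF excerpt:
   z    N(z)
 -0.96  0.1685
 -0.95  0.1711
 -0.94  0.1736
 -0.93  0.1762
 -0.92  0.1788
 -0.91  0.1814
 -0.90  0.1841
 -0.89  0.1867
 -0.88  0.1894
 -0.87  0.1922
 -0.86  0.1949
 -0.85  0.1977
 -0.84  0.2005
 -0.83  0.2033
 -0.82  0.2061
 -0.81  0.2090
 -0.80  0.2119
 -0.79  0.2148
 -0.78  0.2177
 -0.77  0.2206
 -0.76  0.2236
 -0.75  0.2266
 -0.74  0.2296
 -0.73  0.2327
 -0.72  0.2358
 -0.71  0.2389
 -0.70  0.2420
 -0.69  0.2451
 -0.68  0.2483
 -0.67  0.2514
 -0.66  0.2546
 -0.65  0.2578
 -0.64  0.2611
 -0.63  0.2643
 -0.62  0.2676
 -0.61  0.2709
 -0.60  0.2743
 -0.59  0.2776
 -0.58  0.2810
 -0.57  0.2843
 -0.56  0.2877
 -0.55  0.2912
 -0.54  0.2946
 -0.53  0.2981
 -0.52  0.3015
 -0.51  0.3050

σ√T = 0.37 × 1.0000 = 0.3700
ln(S/K) + (r − q + σ²/2)T = ln(480/380) + (0.082 − 0.04 + 0.37²/2)·1 = 0.2336 + 0.1104 = 0.3441
d₁ = 0.3441 / 0.3700 = 0.9299 which rounds to 0.93
d₂ = d₁ − σ√T = 0.9299 − 0.3700 = 0.5599 which rounds to 0.56
e^(−qT) = e^(−0.04·1) = 0.9608;  e^(−rT) = e^(−0.082·1) = 0.9213
N(−d₂) = N(-0.56) = 0.2877;  N(−d₁) = N(-0.93) = 0.1762
P = 380·0.9213·0.2877 − 480·0.9608·0.1762 = 100.7220 − 81.2606 = 19.4614

$19.46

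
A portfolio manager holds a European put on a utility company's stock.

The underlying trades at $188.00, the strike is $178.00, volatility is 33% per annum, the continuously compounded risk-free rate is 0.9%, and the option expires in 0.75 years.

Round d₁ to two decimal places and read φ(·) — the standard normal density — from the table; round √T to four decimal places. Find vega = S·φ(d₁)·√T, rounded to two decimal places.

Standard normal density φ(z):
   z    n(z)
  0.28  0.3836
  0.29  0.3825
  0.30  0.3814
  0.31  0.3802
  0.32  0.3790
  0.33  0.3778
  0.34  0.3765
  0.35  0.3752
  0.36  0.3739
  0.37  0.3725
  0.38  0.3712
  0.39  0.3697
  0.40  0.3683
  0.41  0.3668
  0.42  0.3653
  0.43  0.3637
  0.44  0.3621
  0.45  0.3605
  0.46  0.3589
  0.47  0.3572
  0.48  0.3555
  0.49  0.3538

σ√T = 0.33 × 0.8660 = 0.2858
d₁ = [ln(188/178) + (0.009 + 0.33²/2)·0.75] / 0.2858 = [0.0547 + 0.0476] / 0.2858 = 0.3578 ⇒ 0.36
√T = √0.75 = 0.8660
φ(d₁) = φ(0.36) = 0.3739
vega = S·φ(d₁)·√T = 188·0.3739·0.8660 = 60.8739
(Vega is the same for a European call and put with the same parameters.)

60.87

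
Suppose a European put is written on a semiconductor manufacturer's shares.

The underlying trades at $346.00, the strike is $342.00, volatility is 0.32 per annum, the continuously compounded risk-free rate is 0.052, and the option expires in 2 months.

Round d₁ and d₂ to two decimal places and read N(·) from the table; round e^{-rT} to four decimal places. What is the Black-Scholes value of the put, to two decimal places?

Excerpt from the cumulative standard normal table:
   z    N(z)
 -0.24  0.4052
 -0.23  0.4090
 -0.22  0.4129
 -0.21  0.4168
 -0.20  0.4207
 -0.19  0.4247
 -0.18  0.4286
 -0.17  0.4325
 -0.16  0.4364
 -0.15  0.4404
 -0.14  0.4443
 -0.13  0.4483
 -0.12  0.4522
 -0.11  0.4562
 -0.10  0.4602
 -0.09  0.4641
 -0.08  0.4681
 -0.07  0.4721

T = 0.1667;  σ√T = 0.1306
ln(S/K) + (r + σ²/2)T = ln(346/342) + (0.052 + 0.32²/2)·0.1667 = 0.0116 + 0.0172 = 0.0288
d₁ = 0.0288 / 0.1306 = 0.2207 ⇒ 0.22
d₂ = d₁ − σ√T = 0.2207 − 0.1306 = 0.0900 ⇒ 0.09
e^(−rT) = e^(−0.052·0.1667) = 0.9914
N(−d₂) = N(-0.09) = 0.4641;  N(−d₁) = N(-0.22) = 0.4129
P = 342·0.9914·0.4641 − 346·0.4129 = 157.3572 − 142.8634 = 14.4938

$14.49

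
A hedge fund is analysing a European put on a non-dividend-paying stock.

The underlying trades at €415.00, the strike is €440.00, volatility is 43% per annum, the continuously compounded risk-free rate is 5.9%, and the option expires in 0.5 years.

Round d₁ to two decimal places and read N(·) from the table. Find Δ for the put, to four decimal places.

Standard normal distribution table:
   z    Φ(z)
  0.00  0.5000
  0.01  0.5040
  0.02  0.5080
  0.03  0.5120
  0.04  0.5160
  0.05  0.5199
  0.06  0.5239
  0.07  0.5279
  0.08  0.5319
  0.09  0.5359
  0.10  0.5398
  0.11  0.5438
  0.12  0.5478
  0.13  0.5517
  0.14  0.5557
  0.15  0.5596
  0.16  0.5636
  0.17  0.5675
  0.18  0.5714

T = 0.5;  σ√T = 0.3041
ln(S/K) + (r + σ²/2)T = ln(415/440) + (0.059 + 0.43²/2)·0.5 = -0.0585 + 0.0757 = 0.0172
d₁ = 0.0172 / 0.3041 = 0.0567 ≈ 0.06
N(d₁) = N(0.06) = 0.5239
Δ_put = N(d₁) − 1 = 0.5239 − 1 = -0.4761

-0.4761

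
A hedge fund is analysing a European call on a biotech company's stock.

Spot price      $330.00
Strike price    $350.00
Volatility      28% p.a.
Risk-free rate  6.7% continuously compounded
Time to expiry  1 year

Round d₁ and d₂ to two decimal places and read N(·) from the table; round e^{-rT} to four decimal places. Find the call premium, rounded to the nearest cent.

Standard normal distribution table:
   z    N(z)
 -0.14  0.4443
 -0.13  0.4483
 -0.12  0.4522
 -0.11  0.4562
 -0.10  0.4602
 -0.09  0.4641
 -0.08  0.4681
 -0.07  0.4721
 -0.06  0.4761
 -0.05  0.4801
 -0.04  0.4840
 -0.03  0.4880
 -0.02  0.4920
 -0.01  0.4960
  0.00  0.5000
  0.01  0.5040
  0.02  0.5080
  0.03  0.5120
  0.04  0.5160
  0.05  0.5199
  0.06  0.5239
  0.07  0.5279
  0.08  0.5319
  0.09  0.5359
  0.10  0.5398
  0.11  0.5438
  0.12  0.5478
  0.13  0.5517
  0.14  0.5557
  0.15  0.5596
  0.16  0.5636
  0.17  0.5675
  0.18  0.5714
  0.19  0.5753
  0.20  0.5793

$37.95

σ√T = 0.28 × 1.0000 = 0.2800
d₁ = [ln(330/350) + (0.067 + 0.28²/2)·1] / 0.2800 = [-0.0588 + 0.1062] / 0.2800 = 0.1691 → 0.17
d₂ = d₁ − σ√T = 0.1691 − 0.2800 = -0.1109 → -0.11
exp(−rT) = exp(−0.067·1) = 0.9352
N(d₁) = N(0.17) = 0.5675;  N(d₂) = N(-0.11) = 0.4562
C = 330·0.5675 − 350·0.9352·0.4562 = 187.2750 − 149.3234 = 37.9516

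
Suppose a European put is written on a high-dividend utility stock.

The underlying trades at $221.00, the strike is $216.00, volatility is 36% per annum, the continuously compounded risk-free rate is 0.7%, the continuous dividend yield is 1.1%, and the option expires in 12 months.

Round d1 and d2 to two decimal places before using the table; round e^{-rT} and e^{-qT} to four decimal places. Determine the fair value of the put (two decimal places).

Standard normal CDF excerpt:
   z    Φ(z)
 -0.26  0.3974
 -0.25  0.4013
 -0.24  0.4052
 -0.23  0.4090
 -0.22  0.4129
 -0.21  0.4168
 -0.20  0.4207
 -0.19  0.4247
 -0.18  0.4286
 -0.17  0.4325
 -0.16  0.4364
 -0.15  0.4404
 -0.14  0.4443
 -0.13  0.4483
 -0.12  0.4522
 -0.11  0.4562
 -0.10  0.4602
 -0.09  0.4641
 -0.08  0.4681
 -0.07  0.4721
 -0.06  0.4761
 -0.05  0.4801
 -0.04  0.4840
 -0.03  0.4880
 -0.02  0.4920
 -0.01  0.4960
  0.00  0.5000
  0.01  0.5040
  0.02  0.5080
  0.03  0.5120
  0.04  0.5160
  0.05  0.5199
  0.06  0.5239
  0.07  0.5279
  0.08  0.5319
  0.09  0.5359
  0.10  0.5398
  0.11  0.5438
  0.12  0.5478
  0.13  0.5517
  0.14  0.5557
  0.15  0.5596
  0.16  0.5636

$28.93

σ√T = 0.36·√1 = 0.3600
d₁ = [ln(221/216) + (0.007 − 0.011 + 0.36²/2)·1] / 0.3600 = [0.0229 + 0.0608] / 0.3600 = 0.2325 ≈ 0.23
d₂ = d₁ − σ√T = 0.2325 − 0.3600 = -0.1275 ≈ -0.13
e^(−qT) = e^(−0.011·1) = 0.9891;  e^(−rT) = e^(−0.007·1) = 0.9930
N(−d₂) = N(0.13) = 0.5517;  N(−d₁) = N(-0.23) = 0.4090
P = 216·0.9930·0.5517 − 221·0.9891·0.4090 = 118.3330 − 89.4038 = 28.9293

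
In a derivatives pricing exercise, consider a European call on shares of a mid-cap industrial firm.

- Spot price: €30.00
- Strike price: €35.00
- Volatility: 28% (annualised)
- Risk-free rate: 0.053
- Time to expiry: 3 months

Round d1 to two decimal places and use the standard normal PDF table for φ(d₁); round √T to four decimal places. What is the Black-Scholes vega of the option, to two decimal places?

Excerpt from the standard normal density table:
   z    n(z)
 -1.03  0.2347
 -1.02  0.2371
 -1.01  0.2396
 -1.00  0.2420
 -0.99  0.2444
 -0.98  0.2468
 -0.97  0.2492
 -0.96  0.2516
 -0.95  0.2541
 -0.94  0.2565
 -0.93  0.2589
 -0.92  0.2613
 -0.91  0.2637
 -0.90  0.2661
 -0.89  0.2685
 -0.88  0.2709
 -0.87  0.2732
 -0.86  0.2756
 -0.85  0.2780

σ√T = 0.28·√0.25 = 0.1400
d₁ = [ln(30/35) + (0.053 + 0.28²/2)·0.25] / 0.1400 = [-0.1542 + 0.0231] / 0.1400 = -0.9364 → -0.94
√T = √0.25 = 0.5000
φ(d₁) = φ(-0.94) = 0.2565
vega = S·φ(d₁)·√T = 30·0.2565·0.5000 = 3.8475
(Vega is the same for a European call and put with the same parameters.)

3.85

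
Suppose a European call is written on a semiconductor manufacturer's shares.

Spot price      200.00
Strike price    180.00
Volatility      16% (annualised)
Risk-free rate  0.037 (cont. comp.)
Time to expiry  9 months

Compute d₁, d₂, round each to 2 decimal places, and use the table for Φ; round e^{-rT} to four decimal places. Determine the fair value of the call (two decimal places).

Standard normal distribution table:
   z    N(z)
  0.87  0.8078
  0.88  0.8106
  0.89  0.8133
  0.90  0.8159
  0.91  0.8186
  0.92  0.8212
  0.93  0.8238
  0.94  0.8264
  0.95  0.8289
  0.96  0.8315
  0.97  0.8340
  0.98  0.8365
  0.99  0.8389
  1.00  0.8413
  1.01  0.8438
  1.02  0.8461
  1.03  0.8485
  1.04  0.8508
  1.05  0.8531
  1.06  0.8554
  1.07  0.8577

T = 0.75;  σ√T = 0.1386
ln(S/K) + (r + σ²/2)T = ln(200/180) + (0.037 + 0.16²/2)·0.75 = 0.1054 + 0.0373 = 0.1427
d₁ = 0.1427 / 0.1386 = 1.0299 → 1.03
d₂ = d₁ − σ√T = 1.0299 − 0.1386 = 0.8914 → 0.89
exp(−rT) = exp(−0.037·0.75) = 0.9726
C = 200·N(1.03) − 180·0.9726·N(0.89) = 200·0.8485 − 180·0.9726·0.8133 = 169.7000 − 142.3828 = 27.3172

27.32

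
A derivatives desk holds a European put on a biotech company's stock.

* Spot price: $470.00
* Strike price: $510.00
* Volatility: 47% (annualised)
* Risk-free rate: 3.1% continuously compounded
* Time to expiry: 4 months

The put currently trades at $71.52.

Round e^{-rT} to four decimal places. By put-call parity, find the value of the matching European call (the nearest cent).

$36.77

e^(−rT) = e^(−0.031·0.3333) = 0.9897
Put-call parity: C − P = S − K·e^(−rT) = 470 − 510·0.9897 = 470 − 504.7470 = -34.7470
C = P + (C − P) = 71.52 + (-34.7470) = 36.7730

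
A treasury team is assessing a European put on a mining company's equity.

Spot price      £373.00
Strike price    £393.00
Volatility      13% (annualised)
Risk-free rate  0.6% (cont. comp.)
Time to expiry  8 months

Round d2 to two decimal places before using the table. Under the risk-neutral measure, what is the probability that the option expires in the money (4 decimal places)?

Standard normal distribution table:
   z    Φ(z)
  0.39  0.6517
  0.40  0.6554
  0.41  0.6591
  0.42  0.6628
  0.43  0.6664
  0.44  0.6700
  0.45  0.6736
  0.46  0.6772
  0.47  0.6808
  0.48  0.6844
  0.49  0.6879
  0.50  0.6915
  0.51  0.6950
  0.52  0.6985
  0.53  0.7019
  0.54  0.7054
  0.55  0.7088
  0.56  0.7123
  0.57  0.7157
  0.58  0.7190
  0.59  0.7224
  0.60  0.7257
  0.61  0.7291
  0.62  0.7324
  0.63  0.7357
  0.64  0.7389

0.6950

σ√T = 0.13 × 0.8165 = 0.1061
d₁ = [ln(373/393) + (0.006 + 0.13²/2)·0.6667] / 0.1061 = [-0.0522 + 0.0096] / 0.1061 = -0.4013 ≈ -0.40
d₂ = d₁ − σ√T = -0.4013 − 0.1061 = -0.5075 ≈ -0.51
Pr(exercise) under Q = N(−d₂) = N(0.51) = 0.6950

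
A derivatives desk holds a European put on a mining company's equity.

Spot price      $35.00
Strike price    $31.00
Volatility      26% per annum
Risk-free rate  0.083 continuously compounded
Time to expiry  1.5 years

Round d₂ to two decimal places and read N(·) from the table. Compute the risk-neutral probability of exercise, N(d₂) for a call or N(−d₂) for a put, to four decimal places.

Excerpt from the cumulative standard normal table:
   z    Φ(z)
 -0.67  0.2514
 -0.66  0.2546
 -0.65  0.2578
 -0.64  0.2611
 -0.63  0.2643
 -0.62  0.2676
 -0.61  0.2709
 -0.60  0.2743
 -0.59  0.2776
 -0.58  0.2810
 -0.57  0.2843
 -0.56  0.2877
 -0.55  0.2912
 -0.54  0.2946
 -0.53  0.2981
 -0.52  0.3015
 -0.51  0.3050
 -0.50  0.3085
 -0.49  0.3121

0.2709

T = 1.5;  σ√T = 0.3184
d₁ = [ln(35/31) + (0.083 + ½·0.26²)·1.5] / (σ√T) = (0.1214 + 0.1752) / 0.3184 = 0.9313 → 0.93
d₂ = 0.9313 − 0.3184 = 0.6129 → 0.61
Pr(exercise) under Q = N(−d₂) = N(-0.61) = 0.2709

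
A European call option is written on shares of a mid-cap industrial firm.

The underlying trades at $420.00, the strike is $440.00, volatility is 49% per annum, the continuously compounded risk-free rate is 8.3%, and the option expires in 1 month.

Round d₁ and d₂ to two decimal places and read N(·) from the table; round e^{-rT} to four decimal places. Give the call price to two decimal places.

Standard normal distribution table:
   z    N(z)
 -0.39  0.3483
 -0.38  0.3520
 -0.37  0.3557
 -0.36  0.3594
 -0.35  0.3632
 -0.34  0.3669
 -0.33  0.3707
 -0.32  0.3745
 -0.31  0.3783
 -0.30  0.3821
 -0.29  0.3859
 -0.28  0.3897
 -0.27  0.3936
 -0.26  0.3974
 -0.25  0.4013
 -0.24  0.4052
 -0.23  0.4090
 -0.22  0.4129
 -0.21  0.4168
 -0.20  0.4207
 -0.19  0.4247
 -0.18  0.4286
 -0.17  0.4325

$16.35

T = 0.08333;  σ√T = 0.1415
ln(S/K) + (r + σ²/2)T = ln(420/440) + (0.083 + 0.49²/2)·0.08333 = -0.0465 + 0.0169 = -0.0296
d₁ = -0.0296 / 0.1415 = -0.2093 ⇒ -0.21
d₂ = d₁ − σ√T = -0.2093 − 0.1415 = -0.3507 ⇒ -0.35
exp(−rT) = exp(−0.083·0.08333) = 0.9931
N(d₁) = N(-0.21) = 0.4168;  N(d₂) = N(-0.35) = 0.3632
C = 420·0.4168 − 440·0.9931·0.3632 = 175.0560 − 158.7053 = 16.3507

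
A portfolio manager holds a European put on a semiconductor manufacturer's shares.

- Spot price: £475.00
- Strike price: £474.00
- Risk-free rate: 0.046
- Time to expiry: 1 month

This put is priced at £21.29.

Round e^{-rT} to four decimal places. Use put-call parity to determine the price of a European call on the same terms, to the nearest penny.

exp(−rT) = exp(−0.046·0.08333) = 0.9962
Put-call parity: C − P = S − K·e^(−rT) = 475 − 474·0.9962 = 475 − 472.1988 = 2.8012
C = P + (C − P) = 21.29 + (2.8012) = 24.0912

£24.09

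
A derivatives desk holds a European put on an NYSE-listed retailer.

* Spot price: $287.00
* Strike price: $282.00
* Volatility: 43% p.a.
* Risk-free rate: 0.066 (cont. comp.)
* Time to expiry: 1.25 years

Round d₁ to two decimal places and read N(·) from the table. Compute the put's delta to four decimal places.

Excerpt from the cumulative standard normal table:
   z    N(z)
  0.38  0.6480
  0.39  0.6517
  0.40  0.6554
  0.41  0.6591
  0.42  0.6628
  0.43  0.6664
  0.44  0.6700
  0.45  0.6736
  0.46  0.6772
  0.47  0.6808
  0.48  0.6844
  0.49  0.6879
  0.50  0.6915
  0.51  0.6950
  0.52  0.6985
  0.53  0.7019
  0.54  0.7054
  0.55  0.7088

σ√T = 0.43·√1.25 = 0.4808
ln(S/K) + (r + σ²/2)T = ln(287/282) + (0.066 + 0.43²/2)·1.25 = 0.0176 + 0.1981 = 0.2156
d₁ = 0.2156 / 0.4808 = 0.4485 ≈ 0.45
N(d₁) = N(0.45) = 0.6736
Δ_put = N(d₁) − 1 = 0.6736 − 1 = -0.3264

-0.3264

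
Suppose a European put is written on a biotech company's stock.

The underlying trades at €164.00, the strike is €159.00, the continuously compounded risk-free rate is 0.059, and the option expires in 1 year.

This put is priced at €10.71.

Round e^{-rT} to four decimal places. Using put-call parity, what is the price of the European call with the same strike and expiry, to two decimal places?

€24.82

exp(−rT) = exp(−0.059·1) = 0.9427
Put-call parity: C − P = S − K·e^(−rT) = 164 − 159·0.9427 = 164 − 149.8893 = 14.1107
C = P + (C − P) = 10.71 + (14.1107) = 24.8207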